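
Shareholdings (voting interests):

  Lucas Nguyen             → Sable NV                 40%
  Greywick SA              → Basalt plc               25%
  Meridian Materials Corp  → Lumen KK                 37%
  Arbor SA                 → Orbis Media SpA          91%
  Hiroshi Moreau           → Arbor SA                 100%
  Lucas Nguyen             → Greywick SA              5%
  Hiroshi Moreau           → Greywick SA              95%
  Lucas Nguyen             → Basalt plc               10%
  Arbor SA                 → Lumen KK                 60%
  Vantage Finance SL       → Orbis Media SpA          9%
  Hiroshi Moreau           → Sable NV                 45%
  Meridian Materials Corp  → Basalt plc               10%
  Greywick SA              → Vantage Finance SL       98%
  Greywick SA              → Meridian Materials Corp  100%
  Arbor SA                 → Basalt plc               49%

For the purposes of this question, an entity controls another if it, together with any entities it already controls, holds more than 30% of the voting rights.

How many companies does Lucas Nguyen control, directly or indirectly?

1

Lucas holds 40% of Sable, so Lucas controls Sable.
No other company's threshold is met.
Lucas controls 1 company.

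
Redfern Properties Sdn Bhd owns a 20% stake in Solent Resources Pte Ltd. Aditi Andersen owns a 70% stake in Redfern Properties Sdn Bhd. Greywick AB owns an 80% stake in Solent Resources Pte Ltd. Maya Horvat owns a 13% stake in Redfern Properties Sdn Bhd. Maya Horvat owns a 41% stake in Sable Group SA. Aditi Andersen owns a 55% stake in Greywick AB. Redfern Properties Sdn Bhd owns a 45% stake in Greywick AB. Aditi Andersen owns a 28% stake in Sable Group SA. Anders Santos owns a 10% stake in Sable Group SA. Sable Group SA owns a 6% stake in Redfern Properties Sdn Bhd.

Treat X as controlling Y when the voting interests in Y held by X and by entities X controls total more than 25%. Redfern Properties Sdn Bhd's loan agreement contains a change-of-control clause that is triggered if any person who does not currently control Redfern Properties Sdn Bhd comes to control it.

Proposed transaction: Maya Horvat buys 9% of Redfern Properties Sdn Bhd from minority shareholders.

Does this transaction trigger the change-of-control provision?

Yes

The purchase changes only Maya's holdings, so Maya is the only person who could newly come to control Redfern.
Maya holds 41% of Sable, so Maya controls Sable.
In Redfern, Maya's side holds only 13% + 6% = 19%, not > 25%.
So before the transaction, Maya does not control Redfern.
After the purchase, Maya's direct stake in Redfern rises to 13% + 9% = 22%.
Maya and Sable together hold 22% + 6% = 28% of Redfern, so Maya controls Redfern.
Maya did not control Redfern before and does after, so the clause is triggered.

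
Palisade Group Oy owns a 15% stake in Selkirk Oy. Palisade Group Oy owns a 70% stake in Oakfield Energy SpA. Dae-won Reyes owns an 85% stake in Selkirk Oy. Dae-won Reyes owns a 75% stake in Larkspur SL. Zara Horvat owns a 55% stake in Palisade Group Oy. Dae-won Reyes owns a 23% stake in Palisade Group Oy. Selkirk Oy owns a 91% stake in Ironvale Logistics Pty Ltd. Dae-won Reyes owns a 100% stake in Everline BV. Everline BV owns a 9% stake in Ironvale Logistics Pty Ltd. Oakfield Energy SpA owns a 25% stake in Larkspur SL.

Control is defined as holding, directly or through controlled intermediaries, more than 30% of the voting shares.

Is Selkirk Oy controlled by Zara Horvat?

Zara holds 55% of Palisade, so Zara controls Palisade.
Palisade holds 70% of Oakfield, so Zara controls Oakfield.
In Selkirk, Zara's side holds only 15%, not > 30%.
So Zara does not control Selkirk.

No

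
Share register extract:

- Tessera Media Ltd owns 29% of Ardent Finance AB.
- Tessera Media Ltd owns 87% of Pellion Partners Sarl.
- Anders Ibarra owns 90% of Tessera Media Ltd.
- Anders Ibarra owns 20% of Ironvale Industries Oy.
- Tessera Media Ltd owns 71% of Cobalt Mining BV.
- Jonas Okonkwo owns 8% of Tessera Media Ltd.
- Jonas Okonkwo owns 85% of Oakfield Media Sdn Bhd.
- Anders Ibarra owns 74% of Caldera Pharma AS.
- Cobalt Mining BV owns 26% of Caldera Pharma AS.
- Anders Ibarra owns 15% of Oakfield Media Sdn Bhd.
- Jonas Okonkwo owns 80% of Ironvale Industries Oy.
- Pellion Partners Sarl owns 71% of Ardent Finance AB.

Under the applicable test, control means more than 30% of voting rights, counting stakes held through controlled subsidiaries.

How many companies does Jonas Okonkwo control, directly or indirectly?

2

Jonas holds 85% of Oakfield, so Jonas controls Oakfield.
Jonas holds 80% of Ironvale, so Jonas controls Ironvale.
No other company's threshold is met.
Jonas controls 2 companies.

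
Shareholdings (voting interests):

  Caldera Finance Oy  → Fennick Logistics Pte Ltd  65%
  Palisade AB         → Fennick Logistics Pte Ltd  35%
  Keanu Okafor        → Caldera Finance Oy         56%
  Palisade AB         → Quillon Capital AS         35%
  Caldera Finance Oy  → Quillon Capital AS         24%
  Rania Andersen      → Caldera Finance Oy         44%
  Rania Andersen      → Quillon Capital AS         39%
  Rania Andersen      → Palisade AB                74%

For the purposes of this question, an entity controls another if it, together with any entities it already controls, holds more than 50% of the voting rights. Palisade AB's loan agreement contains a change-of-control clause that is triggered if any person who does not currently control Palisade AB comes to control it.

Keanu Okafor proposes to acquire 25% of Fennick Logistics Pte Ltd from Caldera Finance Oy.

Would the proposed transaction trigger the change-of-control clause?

The purchase adds only to Keanu's holdings (Caldera's stake shrinks), so Keanu is the only person who could newly come to control Palisade.
Keanu holds 56% of Caldera, so Keanu controls Caldera.
Caldera holds 65% of Fennick, so Keanu controls Fennick.
Neither Keanu nor any entity Keanu controls holds any voting interest in Palisade.
So before the transaction, Keanu does not control Palisade.
After the purchase, Keanu holds 25% of Fennick directly, and Caldera's stake falls to 40%.
Caldera and Keanu together hold 40% + 25% = 65% of Fennick, so Keanu controls Fennick.
After the transaction, neither Keanu nor any entity Keanu controls holds a voting interest in Palisade, so Keanu still does not control it.
No new person acquires control, so the clause is not triggered.

No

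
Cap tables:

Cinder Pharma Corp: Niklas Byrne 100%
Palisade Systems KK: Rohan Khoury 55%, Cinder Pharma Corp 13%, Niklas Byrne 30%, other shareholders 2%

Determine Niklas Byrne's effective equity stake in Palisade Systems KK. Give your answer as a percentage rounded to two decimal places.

Niklas reaches Palisade along 2 paths.
Via Cinder: 100% × 13% = 13%.
Direct stake: 30% = 30%.
Total: 13% + 30% = 43%.
Rounded: 43.00%.

43.00%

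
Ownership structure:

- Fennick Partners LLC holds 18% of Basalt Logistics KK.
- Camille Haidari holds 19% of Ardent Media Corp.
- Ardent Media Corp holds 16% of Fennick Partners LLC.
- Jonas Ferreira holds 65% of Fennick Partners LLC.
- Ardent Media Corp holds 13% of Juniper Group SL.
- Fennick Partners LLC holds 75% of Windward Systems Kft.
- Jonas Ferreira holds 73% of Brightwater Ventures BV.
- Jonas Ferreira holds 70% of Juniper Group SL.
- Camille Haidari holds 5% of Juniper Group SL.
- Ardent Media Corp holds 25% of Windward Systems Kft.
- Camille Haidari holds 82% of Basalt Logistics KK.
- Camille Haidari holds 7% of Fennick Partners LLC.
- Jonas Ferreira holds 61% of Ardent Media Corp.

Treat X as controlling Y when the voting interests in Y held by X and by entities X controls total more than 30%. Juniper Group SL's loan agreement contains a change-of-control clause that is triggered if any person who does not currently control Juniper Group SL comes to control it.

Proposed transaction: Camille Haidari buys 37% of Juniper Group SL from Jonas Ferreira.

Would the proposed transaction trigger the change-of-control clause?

The purchase adds only to Camille's holdings (Jonas's stake shrinks), so Camille is the only person who could newly come to control Juniper.
Camille holds 82% of Basalt, so Camille controls Basalt.
In Juniper, Camille's side holds only 5%, not > 30%.
So before the transaction, Camille does not control Juniper.
After the purchase, Camille's direct stake in Juniper rises to 5% + 37% = 42%, and Jonas's stake falls to 33%.
Camille holds 42% of Juniper, so Camille controls Juniper.
Camille did not control Juniper before and does after, so the clause is triggered.

Yes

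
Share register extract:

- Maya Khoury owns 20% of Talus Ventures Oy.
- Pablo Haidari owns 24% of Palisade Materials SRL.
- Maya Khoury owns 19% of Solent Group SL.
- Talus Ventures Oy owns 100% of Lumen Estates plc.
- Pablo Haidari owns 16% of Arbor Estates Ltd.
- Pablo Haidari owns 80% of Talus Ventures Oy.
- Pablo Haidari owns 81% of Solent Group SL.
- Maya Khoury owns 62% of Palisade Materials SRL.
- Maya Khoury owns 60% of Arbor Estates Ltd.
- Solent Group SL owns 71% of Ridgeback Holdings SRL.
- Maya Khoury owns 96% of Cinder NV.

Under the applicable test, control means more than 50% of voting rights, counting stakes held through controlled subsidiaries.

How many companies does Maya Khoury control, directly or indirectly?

3

Maya holds 96% of Cinder, so Maya controls Cinder.
Maya holds 60% of Arbor, so Maya controls Arbor.
Maya holds 62% of Palisade, so Maya controls Palisade.
No other company's threshold is met.
Maya controls 3 companies.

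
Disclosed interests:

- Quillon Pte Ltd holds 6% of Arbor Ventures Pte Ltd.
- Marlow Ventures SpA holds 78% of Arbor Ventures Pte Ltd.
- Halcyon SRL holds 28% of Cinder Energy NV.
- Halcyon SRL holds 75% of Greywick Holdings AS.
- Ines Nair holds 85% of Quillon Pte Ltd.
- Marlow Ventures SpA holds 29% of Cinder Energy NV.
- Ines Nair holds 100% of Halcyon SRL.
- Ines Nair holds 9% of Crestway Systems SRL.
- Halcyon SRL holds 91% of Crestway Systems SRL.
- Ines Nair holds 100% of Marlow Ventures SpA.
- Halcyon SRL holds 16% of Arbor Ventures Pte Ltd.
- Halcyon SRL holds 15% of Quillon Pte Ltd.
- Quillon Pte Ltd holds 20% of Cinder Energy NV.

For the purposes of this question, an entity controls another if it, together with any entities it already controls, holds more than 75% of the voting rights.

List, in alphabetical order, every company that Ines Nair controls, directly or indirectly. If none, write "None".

Arbor Ventures Pte Ltd, Cinder Energy NV, Crestway Systems SRL, Halcyon SRL, Marlow Ventures SpA, Quillon Pte Ltd

Ines holds 100% of Marlow, so Ines controls Marlow.
Ines holds 100% of Halcyon, so Ines controls Halcyon.
Ines and Halcyon together hold 85% + 15% = 100% of Quillon, so Ines controls Quillon.
Marlow and Quillon and Halcyon together hold 29% + 20% + 28% = 77% of Cinder, so Ines controls Cinder.
Marlow and Halcyon and Quillon together hold 78% + 16% + 6% = 100% of Arbor, so Ines controls Arbor.
Halcyon and Ines together hold 91% + 9% = 100% of Crestway, so Ines controls Crestway.
No other company's threshold is met.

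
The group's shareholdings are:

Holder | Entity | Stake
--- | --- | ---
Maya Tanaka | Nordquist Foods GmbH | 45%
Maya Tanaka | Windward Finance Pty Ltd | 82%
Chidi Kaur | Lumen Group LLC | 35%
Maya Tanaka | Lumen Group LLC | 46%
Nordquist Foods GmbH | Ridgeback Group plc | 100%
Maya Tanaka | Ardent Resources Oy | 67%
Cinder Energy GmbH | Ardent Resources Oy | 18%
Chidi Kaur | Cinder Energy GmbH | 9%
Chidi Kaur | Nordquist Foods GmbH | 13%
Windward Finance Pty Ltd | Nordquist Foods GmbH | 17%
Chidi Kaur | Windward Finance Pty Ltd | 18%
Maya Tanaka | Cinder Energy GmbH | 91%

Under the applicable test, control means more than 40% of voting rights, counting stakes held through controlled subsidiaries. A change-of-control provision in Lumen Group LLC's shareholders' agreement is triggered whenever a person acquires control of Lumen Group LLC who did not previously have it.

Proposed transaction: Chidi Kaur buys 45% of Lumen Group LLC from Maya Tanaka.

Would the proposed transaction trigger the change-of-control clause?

Yes

The purchase adds only to Chidi's holdings (Maya's stake shrinks), so Chidi is the only person who could newly come to control Lumen.
Chidi's largest direct stake is 35% in Lumen, which does not meet the threshold, so Chidi controls no company.
In Lumen, Chidi's side holds only 35%, not > 40%.
So before the transaction, Chidi does not control Lumen.
After the purchase, Chidi's direct stake in Lumen rises to 35% + 45% = 80%, and Maya's stake falls to 1%.
Chidi holds 80% of Lumen, so Chidi controls Lumen.
Chidi did not control Lumen before and does after, so the clause is triggered.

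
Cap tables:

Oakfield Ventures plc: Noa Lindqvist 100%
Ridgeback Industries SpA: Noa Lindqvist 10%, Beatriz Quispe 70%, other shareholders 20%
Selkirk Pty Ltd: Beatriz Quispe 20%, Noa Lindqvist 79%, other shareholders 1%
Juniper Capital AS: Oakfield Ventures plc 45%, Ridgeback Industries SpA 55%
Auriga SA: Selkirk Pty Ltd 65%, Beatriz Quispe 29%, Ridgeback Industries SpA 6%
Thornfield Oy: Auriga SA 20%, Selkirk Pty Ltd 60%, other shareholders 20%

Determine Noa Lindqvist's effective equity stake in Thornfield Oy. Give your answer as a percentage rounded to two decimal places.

57.79%

Noa reaches Thornfield along 3 paths.
Via Selkirk → Auriga: 79% × 65% × 20% = 10.27%.
Via Ridgeback → Auriga: 10% × 6% × 20% = 0.12%.
Via Selkirk: 79% × 60% = 47.4%.
Total: 10.27% + 0.12% + 47.4% = 57.79%.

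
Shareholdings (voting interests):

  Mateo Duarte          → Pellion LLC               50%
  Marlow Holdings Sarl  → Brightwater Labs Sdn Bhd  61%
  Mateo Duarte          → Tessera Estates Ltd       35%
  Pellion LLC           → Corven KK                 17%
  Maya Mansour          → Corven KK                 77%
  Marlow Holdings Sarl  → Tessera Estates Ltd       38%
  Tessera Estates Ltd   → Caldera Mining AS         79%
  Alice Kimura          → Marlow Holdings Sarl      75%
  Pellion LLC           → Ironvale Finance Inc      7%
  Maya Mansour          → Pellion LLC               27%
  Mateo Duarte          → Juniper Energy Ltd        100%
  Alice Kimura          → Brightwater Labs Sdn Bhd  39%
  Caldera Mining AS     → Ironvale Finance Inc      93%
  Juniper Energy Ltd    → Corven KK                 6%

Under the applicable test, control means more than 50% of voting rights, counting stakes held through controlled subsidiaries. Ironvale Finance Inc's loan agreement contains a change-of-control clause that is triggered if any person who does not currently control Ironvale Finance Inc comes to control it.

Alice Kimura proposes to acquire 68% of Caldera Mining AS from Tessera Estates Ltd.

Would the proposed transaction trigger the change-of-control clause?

Yes

The purchase adds only to Alice's holdings (Tessera's stake shrinks), so Alice is the only person who could newly come to control Ironvale.
Alice holds 75% of Marlow, so Alice controls Marlow.
Alice and Marlow together hold 39% + 61% = 100% of Brightwater, so Alice controls Brightwater.
Neither Alice nor any entity Alice controls holds any voting interest in Ironvale.
So before the transaction, Alice does not control Ironvale.
After the purchase, Alice holds 68% of Caldera directly, and Tessera's stake falls to 11%.
Alice holds 68% of Caldera, so Alice controls Caldera.
Caldera holds 93% of Ironvale, so Alice controls Ironvale.
Alice did not control Ironvale before and does after, so the clause is triggered.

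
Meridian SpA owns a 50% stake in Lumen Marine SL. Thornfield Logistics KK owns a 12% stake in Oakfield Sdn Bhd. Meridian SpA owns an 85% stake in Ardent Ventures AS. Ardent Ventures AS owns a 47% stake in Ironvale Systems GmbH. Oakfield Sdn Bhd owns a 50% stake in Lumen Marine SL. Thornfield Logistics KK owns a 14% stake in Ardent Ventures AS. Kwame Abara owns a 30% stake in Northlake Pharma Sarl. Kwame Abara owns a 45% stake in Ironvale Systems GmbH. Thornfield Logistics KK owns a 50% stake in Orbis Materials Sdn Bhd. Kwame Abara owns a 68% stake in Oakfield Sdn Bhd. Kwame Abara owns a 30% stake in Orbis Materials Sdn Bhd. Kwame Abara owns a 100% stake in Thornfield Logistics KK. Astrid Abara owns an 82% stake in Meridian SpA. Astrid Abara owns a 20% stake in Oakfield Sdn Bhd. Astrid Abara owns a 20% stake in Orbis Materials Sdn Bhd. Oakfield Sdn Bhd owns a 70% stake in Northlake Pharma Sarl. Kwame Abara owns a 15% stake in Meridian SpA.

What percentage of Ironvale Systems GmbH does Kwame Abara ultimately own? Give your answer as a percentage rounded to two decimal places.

Kwame reaches Ironvale along 3 paths.
Direct stake: 45% = 45%.
Via Thornfield → Ardent: 100% × 14% × 47% = 6.58%.
Via Meridian → Ardent: 15% × 85% × 47% = 5.9925%.
Total: 45% + 6.58% + 5.9925% = 57.5725%.
Rounded: 57.57%.

57.57%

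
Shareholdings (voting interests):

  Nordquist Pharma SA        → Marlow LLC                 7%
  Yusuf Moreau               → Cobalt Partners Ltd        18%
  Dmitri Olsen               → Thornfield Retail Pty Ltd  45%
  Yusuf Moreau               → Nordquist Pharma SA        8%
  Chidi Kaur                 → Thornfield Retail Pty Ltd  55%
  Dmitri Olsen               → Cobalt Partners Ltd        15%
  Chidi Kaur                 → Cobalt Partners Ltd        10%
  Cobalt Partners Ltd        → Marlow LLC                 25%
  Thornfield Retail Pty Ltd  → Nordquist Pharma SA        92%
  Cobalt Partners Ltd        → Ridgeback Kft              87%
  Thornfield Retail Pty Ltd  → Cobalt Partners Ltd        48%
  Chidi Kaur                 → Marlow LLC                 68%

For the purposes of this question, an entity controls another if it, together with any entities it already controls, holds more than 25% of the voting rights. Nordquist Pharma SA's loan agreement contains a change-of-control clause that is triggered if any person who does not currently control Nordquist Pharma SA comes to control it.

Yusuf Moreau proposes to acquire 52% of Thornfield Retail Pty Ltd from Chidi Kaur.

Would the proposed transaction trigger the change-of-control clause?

Yes

The purchase adds only to Yusuf's holdings (Chidi's stake shrinks), so Yusuf is the only person who could newly come to control Nordquist.
Yusuf's largest direct stake is 18% in Cobalt, which does not meet the threshold, so Yusuf controls no company.
In Nordquist, Yusuf's side holds only 8%, not > 25%.
So before the transaction, Yusuf does not control Nordquist.
After the purchase, Yusuf holds 52% of Thornfield directly, and Chidi's stake falls to 3%.
Yusuf holds 52% of Thornfield, so Yusuf controls Thornfield.
Thornfield and Yusuf together hold 92% + 8% = 100% of Nordquist, so Yusuf controls Nordquist.
Yusuf did not control Nordquist before and does after, so the clause is triggered.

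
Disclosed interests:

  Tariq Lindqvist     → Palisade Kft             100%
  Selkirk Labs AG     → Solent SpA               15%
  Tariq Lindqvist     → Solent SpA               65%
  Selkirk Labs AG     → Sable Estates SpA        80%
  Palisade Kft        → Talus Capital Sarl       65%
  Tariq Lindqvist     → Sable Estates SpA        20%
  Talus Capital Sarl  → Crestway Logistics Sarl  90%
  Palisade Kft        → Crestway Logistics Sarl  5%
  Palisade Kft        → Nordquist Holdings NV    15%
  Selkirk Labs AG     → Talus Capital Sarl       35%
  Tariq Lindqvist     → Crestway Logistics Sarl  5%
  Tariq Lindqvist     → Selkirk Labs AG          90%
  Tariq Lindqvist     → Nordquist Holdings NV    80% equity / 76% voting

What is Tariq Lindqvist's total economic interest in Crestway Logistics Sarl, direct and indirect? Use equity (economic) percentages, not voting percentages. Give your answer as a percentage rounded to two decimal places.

Tariq reaches Crestway along 4 paths.
Via Selkirk → Talus: 90% × 35% × 90% = 28.35%.
Via Palisade → Talus: 100% × 65% × 90% = 58.5%.
Via Palisade: 100% × 5% = 5%.
Direct stake: 5% = 5%.
Total: 28.35% + 58.5% + 5% + 5% = 96.85%.

96.85%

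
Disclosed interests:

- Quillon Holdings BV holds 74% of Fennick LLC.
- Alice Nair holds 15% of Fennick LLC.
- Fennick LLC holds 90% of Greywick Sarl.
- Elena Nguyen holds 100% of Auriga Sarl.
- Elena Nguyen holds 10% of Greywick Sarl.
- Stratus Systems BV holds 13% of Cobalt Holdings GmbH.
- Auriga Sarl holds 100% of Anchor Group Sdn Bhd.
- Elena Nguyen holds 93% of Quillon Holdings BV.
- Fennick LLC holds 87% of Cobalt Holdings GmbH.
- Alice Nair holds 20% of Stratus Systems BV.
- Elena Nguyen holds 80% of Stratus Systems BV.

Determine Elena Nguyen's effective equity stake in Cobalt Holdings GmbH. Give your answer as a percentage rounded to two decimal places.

70.27%

Elena reaches Cobalt along 2 paths.
Via Quillon → Fennick: 93% × 74% × 87% = 59.8734%.
Via Stratus: 80% × 13% = 10.4%.
Total: 59.8734% + 10.4% = 70.2734%.
Rounded: 70.27%.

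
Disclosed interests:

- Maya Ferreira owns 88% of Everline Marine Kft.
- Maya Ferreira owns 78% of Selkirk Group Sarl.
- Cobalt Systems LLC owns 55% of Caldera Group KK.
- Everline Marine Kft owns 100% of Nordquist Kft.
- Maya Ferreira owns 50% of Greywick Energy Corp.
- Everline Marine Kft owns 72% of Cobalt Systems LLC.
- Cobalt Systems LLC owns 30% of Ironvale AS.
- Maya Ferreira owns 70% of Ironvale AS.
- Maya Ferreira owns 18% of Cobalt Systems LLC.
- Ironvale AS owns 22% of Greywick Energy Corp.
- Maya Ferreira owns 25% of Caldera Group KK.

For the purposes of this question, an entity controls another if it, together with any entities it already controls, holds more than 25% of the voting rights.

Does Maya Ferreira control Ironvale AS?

Maya holds 88% of Everline, so Maya controls Everline.
Everline and Maya together hold 72% + 18% = 90% of Cobalt, so Maya controls Cobalt.
Maya and Cobalt together hold 70% + 30% = 100% of Ironvale, so Maya controls Ironvale.

Yes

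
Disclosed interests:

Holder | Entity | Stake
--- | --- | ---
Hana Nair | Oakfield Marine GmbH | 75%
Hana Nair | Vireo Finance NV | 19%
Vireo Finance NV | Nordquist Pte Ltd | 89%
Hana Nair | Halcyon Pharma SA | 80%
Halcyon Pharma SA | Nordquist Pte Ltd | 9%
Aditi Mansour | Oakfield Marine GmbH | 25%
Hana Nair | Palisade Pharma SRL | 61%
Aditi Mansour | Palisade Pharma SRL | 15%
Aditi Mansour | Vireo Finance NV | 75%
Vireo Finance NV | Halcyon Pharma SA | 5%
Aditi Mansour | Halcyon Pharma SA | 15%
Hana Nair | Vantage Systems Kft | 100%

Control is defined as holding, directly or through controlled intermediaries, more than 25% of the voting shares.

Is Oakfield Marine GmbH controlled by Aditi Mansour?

Aditi holds 75% of Vireo, so Aditi controls Vireo.
Vireo holds 89% of Nordquist, so Aditi controls Nordquist.
In Oakfield, Aditi's side holds only 25%, not > 25%.
So Aditi does not control Oakfield.

No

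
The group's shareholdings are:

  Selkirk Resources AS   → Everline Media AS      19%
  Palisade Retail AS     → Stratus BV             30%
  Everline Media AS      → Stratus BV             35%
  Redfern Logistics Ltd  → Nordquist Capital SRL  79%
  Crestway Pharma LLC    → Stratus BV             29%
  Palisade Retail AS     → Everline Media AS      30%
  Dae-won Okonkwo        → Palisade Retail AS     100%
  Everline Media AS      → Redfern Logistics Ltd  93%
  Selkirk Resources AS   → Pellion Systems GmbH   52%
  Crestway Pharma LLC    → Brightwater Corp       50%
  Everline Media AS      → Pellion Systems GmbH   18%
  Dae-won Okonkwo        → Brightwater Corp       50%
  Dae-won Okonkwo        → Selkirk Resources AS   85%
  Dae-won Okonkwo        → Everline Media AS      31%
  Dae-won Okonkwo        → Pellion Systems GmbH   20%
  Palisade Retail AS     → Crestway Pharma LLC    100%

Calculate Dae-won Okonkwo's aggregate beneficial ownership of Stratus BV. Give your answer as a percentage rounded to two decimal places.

86.00%

Dae-won reaches Stratus along 5 paths.
Via Palisade: 100% × 30% = 30%.
Via Everline: 31% × 35% = 10.85%.
Via Palisade → Everline: 100% × 30% × 35% = 10.5%.
Via Selkirk → Everline: 85% × 19% × 35% = 5.6525%.
Via Palisade → Crestway: 100% × 100% × 29% = 29%.
Total: 30% + 10.85% + 10.5% + 5.6525% + 29% = 86.0025%.
Rounded: 86.00%.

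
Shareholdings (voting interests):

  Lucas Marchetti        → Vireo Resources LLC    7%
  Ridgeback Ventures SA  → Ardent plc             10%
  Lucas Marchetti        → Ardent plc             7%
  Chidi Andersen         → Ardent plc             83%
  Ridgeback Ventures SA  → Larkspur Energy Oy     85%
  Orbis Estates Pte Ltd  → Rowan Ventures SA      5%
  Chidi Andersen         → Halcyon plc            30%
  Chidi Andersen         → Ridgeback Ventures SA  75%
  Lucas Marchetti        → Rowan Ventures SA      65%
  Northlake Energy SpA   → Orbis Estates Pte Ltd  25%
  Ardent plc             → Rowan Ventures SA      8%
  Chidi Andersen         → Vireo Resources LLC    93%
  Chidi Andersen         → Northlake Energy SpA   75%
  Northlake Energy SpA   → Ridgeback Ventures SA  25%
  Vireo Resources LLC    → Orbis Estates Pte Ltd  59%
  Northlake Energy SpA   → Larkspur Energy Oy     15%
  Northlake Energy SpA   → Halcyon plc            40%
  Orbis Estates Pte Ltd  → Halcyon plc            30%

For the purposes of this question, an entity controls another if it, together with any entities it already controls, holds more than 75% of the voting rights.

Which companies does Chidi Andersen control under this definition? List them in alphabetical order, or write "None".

Chidi holds 93% of Vireo, so Chidi controls Vireo.
Chidi holds 83% of Ardent, so Chidi controls Ardent.
No other company's threshold is met.

Ardent plc, Vireo Resources LLC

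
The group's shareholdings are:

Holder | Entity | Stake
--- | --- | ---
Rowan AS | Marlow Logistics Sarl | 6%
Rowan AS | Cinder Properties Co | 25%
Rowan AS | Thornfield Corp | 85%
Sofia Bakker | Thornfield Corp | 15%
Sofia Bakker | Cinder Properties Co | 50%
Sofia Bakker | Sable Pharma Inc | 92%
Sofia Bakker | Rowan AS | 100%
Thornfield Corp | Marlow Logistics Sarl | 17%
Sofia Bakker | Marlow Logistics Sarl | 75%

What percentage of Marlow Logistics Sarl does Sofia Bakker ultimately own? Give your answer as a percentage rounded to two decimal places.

Sofia reaches Marlow along 4 paths.
Direct stake: 75% = 75%.
Via Thornfield: 15% × 17% = 2.55%.
Via Rowan → Thornfield: 100% × 85% × 17% = 14.45%.
Via Rowan: 100% × 6% = 6%.
Total: 75% + 2.55% + 14.45% + 6% = 98%.
Rounded: 98.00%.

98.00%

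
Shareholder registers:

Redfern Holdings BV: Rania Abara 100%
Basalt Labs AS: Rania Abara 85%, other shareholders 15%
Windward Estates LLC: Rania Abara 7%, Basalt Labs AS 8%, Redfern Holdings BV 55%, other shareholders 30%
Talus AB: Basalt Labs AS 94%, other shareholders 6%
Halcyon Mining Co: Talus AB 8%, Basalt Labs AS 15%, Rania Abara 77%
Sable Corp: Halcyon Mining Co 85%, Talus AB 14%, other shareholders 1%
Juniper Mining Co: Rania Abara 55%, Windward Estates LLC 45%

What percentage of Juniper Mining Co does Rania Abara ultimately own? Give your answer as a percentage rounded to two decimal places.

Rania reaches Juniper along 4 paths.
Direct stake: 55% = 55%.
Via Windward: 7% × 45% = 3.15%.
Via Basalt → Windward: 85% × 8% × 45% = 3.06%.
Via Redfern → Windward: 100% × 55% × 45% = 24.75%.
Total: 55% + 3.15% + 3.06% + 24.75% = 85.96%.

85.96%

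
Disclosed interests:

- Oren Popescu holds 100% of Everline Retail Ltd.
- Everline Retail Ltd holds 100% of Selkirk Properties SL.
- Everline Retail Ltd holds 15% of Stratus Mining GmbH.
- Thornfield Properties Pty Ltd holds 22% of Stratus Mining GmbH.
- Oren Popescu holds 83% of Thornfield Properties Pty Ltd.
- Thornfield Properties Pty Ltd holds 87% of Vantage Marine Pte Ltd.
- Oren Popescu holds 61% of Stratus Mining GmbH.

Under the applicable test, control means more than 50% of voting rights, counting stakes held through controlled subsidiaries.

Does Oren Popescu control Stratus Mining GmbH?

Oren holds 83% of Thornfield, so Oren controls Thornfield.
Oren holds 100% of Everline, so Oren controls Everline.
Oren and Everline and Thornfield together hold 61% + 15% + 22% = 98% of Stratus, so Oren controls Stratus.

Yes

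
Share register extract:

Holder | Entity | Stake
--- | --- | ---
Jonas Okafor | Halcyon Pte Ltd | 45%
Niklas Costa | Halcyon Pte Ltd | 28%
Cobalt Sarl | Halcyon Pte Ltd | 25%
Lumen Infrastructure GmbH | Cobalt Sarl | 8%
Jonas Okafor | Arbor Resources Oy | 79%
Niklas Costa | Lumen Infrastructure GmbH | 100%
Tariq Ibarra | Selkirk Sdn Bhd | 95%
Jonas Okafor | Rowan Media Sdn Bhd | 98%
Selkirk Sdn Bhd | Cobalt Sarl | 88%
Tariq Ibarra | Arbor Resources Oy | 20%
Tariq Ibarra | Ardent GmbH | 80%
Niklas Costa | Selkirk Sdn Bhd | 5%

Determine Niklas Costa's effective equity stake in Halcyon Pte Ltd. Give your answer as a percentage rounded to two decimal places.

Niklas reaches Halcyon along 3 paths.
Direct stake: 28% = 28%.
Via Selkirk → Cobalt: 5% × 88% × 25% = 1.1%.
Via Lumen → Cobalt: 100% × 8% × 25% = 2%.
Total: 28% + 1.1% + 2% = 31.1%.
Rounded: 31.10%.

31.10%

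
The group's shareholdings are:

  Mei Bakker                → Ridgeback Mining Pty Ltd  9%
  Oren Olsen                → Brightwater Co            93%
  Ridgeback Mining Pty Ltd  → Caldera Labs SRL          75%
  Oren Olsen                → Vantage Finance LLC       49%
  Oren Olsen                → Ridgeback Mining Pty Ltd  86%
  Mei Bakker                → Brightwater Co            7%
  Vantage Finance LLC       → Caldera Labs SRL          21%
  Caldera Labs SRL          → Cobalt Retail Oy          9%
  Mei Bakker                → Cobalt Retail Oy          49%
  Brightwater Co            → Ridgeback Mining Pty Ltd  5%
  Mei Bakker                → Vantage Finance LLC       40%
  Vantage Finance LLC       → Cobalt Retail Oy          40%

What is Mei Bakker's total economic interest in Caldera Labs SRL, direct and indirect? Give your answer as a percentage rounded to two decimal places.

Mei reaches Caldera along 3 paths.
Via Brightwater → Ridgeback: 7% × 5% × 75% = 0.2625%.
Via Ridgeback: 9% × 75% = 6.75%.
Via Vantage: 40% × 21% = 8.4%.
Total: 0.2625% + 6.75% + 8.4% = 15.4125%.
Rounded: 15.41%.

15.41%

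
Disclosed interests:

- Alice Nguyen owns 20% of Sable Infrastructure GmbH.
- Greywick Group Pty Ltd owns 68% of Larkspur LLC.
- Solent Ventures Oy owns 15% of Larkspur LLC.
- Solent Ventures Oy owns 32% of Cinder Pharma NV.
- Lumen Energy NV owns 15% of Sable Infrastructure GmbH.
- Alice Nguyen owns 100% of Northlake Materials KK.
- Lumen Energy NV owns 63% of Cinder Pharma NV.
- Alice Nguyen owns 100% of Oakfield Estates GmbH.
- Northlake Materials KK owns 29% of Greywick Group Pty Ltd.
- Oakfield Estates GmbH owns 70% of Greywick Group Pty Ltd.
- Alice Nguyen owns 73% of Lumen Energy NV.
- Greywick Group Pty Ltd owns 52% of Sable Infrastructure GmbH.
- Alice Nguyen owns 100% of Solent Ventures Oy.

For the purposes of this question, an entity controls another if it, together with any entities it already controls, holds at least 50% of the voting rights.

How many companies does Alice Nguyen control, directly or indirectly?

8

Alice holds 73% of Lumen, so Alice controls Lumen.
Alice holds 100% of Northlake, so Alice controls Northlake.
Alice holds 100% of Solent, so Alice controls Solent.
Alice holds 100% of Oakfield, so Alice controls Oakfield.
Lumen and Solent together hold 63% + 32% = 95% of Cinder, so Alice controls Cinder.
Northlake and Oakfield together hold 29% + 70% = 99% of Greywick, so Alice controls Greywick.
Greywick and Solent together hold 68% + 15% = 83% of Larkspur, so Alice controls Larkspur.
Alice and Greywick and Lumen together hold 20% + 52% + 15% = 87% of Sable, so Alice controls Sable.
Alice controls 8 companies.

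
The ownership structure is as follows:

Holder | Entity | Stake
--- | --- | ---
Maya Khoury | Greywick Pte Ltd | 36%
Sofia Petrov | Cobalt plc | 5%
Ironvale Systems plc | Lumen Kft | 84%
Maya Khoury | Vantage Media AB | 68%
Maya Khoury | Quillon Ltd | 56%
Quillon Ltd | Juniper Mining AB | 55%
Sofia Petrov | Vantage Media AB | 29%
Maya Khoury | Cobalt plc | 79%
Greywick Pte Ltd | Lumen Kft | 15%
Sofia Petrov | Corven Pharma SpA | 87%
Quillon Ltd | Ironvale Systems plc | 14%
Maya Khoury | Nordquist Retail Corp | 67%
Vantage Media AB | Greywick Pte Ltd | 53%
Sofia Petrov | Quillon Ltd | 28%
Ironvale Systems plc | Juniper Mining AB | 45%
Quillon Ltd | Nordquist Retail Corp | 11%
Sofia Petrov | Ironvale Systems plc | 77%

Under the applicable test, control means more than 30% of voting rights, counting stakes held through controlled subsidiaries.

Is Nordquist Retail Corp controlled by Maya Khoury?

Yes

Maya holds 56% of Quillon, so Maya controls Quillon.
Maya and Quillon together hold 67% + 11% = 78% of Nordquist, so Maya controls Nordquist.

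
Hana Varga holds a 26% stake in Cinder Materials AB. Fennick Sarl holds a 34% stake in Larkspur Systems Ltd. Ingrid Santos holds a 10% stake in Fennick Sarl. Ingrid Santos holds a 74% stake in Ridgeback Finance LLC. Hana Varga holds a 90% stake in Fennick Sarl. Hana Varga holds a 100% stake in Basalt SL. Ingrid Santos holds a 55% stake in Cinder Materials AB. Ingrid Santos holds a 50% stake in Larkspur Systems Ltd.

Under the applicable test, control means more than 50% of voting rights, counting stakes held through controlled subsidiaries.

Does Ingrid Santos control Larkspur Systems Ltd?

Ingrid holds 55% of Cinder, so Ingrid controls Cinder.
Ingrid holds 74% of Ridgeback, so Ingrid controls Ridgeback.
In Larkspur, Ingrid's side holds only 50%, not > 50%.
So Ingrid does not control Larkspur.

No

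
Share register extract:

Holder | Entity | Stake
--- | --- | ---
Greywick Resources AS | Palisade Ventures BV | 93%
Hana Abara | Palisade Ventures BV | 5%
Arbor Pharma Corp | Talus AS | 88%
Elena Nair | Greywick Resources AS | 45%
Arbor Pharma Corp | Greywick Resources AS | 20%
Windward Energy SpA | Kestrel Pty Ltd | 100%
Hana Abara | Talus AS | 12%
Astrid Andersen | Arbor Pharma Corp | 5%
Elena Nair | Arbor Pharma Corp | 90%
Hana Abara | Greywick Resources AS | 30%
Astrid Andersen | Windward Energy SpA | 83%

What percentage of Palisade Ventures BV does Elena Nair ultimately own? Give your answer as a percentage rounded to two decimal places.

58.59%

Elena reaches Palisade along 2 paths.
Via Greywick: 45% × 93% = 41.85%.
Via Arbor → Greywick: 90% × 20% × 93% = 16.74%.
Total: 41.85% + 16.74% = 58.59%.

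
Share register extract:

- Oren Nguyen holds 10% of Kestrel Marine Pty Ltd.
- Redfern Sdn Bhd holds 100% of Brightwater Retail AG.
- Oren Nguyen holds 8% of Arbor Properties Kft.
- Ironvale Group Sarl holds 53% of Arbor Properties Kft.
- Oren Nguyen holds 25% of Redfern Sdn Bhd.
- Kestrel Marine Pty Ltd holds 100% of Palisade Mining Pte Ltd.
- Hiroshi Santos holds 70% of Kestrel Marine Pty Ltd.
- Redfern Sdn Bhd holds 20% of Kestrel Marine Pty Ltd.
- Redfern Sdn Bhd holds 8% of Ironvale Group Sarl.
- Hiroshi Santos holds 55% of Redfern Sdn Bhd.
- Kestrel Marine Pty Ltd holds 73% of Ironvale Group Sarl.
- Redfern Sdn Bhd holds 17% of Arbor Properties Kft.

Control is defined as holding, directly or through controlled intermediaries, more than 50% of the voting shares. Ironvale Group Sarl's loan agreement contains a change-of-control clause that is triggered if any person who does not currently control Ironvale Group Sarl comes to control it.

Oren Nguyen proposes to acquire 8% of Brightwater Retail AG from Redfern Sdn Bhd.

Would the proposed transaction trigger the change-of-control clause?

No

The purchase adds only to Oren's holdings (Redfern's stake shrinks), so Oren is the only person who could newly come to control Ironvale.
Oren's largest direct stake is 25% in Redfern, which does not meet the threshold, so Oren controls no company.
Neither Oren nor any entity Oren controls holds any voting interest in Ironvale.
So before the transaction, Oren does not control Ironvale.
After the purchase, Oren holds 8% of Brightwater directly, and Redfern's stake falls to 92%.
Oren's side now holds 8% of Brightwater, not > 50%, so Oren still does not control Brightwater.
After the transaction, neither Oren nor any entity Oren controls holds a voting interest in Ironvale, so Oren still does not control it.
No new person acquires control, so the clause is not triggered.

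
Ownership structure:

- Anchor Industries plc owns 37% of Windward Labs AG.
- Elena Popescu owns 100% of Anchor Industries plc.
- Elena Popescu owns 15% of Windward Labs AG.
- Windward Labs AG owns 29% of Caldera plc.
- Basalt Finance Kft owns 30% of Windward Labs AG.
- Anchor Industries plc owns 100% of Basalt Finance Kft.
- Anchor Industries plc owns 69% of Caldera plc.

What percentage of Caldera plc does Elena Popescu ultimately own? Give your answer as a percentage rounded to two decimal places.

Elena reaches Caldera along 4 paths.
Via Anchor: 100% × 69% = 69%.
Via Anchor → Windward: 100% × 37% × 29% = 10.73%.
Via Windward: 15% × 29% = 4.35%.
Via Anchor → Basalt → Windward: 100% × 100% × 30% × 29% = 8.7%.
Total: 69% + 10.73% + 4.35% + 8.7% = 92.78%.

92.78%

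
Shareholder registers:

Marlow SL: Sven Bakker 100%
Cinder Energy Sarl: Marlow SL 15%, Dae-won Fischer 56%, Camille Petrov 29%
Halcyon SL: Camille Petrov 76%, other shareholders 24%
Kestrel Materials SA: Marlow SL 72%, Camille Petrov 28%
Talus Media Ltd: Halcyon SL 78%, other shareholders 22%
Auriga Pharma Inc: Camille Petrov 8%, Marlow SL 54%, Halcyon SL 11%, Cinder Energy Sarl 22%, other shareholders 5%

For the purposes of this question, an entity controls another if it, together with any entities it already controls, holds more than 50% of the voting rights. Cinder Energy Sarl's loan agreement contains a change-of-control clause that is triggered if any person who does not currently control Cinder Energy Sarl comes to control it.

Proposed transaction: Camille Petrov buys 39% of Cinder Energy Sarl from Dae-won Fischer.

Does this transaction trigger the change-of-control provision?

Yes

The purchase adds only to Camille's holdings (Dae-won's stake shrinks), so Camille is the only person who could newly come to control Cinder.
Camille holds 76% of Halcyon, so Camille controls Halcyon.
Halcyon holds 78% of Talus, so Camille controls Talus.
In Cinder, Camille's side holds only 29%, not > 50%.
So before the transaction, Camille does not control Cinder.
After the purchase, Camille's direct stake in Cinder rises to 29% + 39% = 68%, and Dae-won's stake falls to 17%.
Camille holds 68% of Cinder, so Camille controls Cinder.
Camille did not control Cinder before and does after, so the clause is triggered.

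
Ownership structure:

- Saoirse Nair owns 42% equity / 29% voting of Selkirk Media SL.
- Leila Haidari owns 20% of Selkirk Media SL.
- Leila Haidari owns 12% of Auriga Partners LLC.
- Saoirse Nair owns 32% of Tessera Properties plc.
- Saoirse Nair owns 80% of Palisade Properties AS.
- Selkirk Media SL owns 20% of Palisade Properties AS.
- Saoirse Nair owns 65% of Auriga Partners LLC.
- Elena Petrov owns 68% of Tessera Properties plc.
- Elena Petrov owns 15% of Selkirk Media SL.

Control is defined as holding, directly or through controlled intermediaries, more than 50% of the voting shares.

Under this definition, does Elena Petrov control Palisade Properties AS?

No

Elena holds 68% of Tessera, so Elena controls Tessera.
Neither Elena nor any entity Elena controls holds any voting interest in Palisade.
So Elena does not control Palisade.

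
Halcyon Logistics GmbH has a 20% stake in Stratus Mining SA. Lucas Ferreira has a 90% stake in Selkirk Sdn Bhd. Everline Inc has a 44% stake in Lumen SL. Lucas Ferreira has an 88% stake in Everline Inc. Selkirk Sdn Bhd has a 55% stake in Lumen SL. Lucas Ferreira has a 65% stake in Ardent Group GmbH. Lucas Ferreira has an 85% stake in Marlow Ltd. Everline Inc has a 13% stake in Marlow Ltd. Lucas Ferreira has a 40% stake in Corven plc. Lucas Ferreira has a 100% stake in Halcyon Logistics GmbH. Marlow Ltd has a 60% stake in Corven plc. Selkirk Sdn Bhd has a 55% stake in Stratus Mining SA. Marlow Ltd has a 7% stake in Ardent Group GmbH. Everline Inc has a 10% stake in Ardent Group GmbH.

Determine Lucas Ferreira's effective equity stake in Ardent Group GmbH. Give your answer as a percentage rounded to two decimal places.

Lucas reaches Ardent along 4 paths.
Via Marlow: 85% × 7% = 5.95%.
Via Everline → Marlow: 88% × 13% × 7% = 0.8008%.
Direct stake: 65% = 65%.
Via Everline: 88% × 10% = 8.8%.
Total: 5.95% + 0.8008% + 65% + 8.8% = 80.5508%.
Rounded: 80.55%.

80.55%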